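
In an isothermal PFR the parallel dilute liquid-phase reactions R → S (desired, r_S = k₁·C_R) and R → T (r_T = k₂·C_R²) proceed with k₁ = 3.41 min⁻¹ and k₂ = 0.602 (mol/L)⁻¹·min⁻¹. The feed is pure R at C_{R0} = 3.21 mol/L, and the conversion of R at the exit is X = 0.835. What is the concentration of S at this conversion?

2.04 mol/L

C_R = C_{R0}(1−X) = 0.5297 mol/L.
Along a PFR/batch, dC_S/dC_R = −r_S/(r_S+r_T) = −k₁/(k₁+k₂·C_R).
Integrating from C_{R0} to C_R: C_S = (3.41/0.602)·ln[(3.41+0.602·3.21)/(3.41+0.602·0.530)] = 5.664·ln(5.342/3.729) = 2.037 mol/L.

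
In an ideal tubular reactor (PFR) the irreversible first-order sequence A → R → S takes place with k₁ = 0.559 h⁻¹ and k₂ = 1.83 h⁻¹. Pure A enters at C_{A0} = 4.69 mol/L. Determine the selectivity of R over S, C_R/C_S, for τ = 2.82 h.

0.125

Solving the coupled first-order balances gives C_R(τ) = [k₁/(k₂−k₁)]·C_{A0}·(e^(−k₁τ) − e^(−k₂τ)).
e^(−k₁τ) = e^(−0.559×2.82) = e^(−1.576) = 0.2067; e^(−k₂τ) = e^(−5.161) = 0.005738.
C_R = 0.559×4.69/(1.83−0.559) × (0.2067−0.005738) = 2.063×0.2010 = 0.4146 mol/L.
C_A = C_{A0}e^(−k₁τ) = 0.9695 mol/L, so C_S = C_{A0}−C_A−C_R = 3.306 mol/L; C_R/C_S = 0.125.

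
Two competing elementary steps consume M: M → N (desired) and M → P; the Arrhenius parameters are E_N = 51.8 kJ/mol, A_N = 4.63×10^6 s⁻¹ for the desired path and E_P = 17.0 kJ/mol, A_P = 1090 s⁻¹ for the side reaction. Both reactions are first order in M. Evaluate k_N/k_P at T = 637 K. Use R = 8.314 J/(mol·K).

k_N/k_P = (A_N/A_P)·exp[−(E_N−E_P)/(RT)] = (A_N/A_P)·exp[(E_P−E_N)/(RT)].
(E_P−E_N)/(RT) = (17.0−51.8)×10³/(8.314×637) = -34800/5296 = -6.571.
k_N/k_P = (4.63×10^6/1090)·exp(-6.571) = 4248 × 0.001400 = 5.95.
Since E_N > E_P, raising the temperature improves selectivity toward N.

5.95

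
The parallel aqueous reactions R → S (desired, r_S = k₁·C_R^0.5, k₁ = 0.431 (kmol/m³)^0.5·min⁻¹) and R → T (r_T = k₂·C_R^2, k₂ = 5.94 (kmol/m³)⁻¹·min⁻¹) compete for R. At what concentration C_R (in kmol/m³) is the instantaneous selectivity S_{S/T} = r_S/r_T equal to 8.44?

S_{S/T} = (k₁/k₂)·C_R^-1.5 ⇒ C_R = (S·k₂/k₁)^(1/(-1.5)).
= (8.44×5.94/0.431)^(-0.6667) = (116.3)^(-0.6667) = 0.0420 kmol/m³.

0.0420 kmol/m³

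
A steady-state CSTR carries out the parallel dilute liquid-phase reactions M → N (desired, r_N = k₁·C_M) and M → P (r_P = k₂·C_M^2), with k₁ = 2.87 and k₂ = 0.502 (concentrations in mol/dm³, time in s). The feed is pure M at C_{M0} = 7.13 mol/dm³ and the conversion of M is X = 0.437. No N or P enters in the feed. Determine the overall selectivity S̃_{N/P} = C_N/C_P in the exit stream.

1.42

Exit C_M = C_{M0}(1−X) = 7.13×0.563 = 4.014 mol/dm³.
Rates in a CSTR are evaluated at the outlet concentration: r_N = 2.87×4.014 = 11.52, r_P = 0.502×4.014^2 = 8.089.
Overall selectivity = C_N/C_P = r_Nτ/(r_Pτ) = r_N/r_P = 1.42.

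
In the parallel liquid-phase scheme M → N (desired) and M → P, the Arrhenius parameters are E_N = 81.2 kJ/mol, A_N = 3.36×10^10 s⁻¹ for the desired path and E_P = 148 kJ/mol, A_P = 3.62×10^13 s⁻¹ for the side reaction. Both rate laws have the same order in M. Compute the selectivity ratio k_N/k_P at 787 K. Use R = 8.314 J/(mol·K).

25.2

k_N/k_P = (A_N/A_P)·exp[−(E_N−E_P)/(RT)] = (A_N/A_P)·exp[(E_P−E_N)/(RT)].
(E_P−E_N)/(RT) = (148−81.2)×10³/(8.314×787) = 66800/6543 = 10.21.
k_N/k_P = (3.36×10^10/3.62×10^13)·exp(10.21) = 9.282×10^-4 × 27152 = 25.2.
Since E_N < E_P, lowering the temperature improves selectivity toward N.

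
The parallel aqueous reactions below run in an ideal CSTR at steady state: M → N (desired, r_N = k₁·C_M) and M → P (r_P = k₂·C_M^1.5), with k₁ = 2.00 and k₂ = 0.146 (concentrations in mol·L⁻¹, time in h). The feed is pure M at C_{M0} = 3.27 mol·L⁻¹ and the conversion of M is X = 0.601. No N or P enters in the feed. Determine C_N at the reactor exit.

1.81 mol·L⁻¹

Exit C_M = C_{M0}(1−X) = 3.27×0.399 = 1.305 mol·L⁻¹.
In a CSTR the entire volume is at exit conditions, so r_N = 2.00×1.305 = 2.609 and r_P = 0.146×1.305^1.5 = 0.2176.
Fraction of consumed M going to N: r_N/(r_N+r_P) = 0.9230.
C_N = 0.9230·C_{M0}·X = 0.9230×3.27×0.601 = 1.81 mol·L⁻¹.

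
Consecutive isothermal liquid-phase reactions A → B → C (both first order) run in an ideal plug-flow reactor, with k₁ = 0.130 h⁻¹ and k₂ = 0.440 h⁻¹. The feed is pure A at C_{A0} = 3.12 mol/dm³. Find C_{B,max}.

0.553 mol/dm³

For a first-order series the maximum intermediate yield is C_{B,max}/C_{A0} = (k₁/k₂)^[k₂/(k₂−k₁)].
= (0.130/0.440)^(0.440/(0.440−0.130)) = (0.2955)^(1.419) = 0.1772.
C_{B,max} = 0.1772×3.12 = 0.553 mol/dm³.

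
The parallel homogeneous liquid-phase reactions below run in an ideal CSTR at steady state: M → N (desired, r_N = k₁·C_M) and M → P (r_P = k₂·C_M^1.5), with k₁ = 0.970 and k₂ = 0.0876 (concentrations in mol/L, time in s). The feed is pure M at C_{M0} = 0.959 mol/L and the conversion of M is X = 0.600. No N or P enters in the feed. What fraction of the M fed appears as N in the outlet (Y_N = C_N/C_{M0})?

0.568

Exit C_M = C_{M0}(1−X) = 0.959×0.400 = 0.3836 mol/L.
In a CSTR the entire volume is at exit conditions, so r_N = 0.970×0.3836 = 0.3721 and r_P = 0.0876×0.3836^1.5 = 0.02081.
Fraction of consumed M going to N: r_N/(r_N+r_P) = 0.9470.
C_N = 0.9470·C_{M0}·X = 0.9470×0.959×0.600 = 0.545 mol/L; Y_N = C_N/C_{M0} = 0.568.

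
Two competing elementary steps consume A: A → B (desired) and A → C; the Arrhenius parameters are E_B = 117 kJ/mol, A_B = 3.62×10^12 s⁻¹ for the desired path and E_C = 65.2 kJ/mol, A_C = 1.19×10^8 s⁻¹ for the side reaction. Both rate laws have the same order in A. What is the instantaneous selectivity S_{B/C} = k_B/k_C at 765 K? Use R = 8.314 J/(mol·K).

8.83

Since both paths have the same order in A, the concentration cancels and S_{B/C} = k_B/k_C = (A_B/A_C)·exp[(E_C−E_B)/(RT)].
(E_C−E_B)/(RT) = (65.2−117)×10³/(8.314×765) = -51800/6360 = -8.144.
k_B/k_C = (3.62×10^12/1.19×10^8)·exp(-8.144) = 30420 × 2.904×10^-4 = 8.83.
Since E_B > E_C, raising the temperature improves selectivity toward B.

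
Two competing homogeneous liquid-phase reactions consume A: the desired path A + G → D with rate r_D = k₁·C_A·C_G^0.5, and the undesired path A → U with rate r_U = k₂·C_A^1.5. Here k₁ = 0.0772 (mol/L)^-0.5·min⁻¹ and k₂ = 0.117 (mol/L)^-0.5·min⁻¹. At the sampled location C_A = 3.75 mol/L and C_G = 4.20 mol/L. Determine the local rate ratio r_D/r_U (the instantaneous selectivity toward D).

S_{D/U} = r_D/r_U = (k₁·C_A·C_G^0.5)/(k₂·C_A^1.5) = (k₁/k₂)·C_A^-0.5·C_G^0.5.
= (0.0772×3.750×4.200^0.5) / (0.117×3.750^1.5) = 0.5933/0.8496 = 0.698.

0.698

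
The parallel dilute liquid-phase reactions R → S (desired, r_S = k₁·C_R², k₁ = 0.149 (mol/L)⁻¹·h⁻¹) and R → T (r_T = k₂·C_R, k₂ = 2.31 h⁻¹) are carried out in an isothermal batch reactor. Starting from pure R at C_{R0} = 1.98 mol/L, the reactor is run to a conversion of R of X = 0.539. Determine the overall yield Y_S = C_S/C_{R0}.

0.0458

C_R = C_{R0}(1−X) = 0.9128 mol/L.
Along a PFR/batch, dC_T/dC_R = −r_T/(r_S+r_T) = −k₂/(k₂+k₁·C_R).
Integrating from C_{R0} to C_R: C_T = (2.31/0.149)·ln[(2.31+0.149·1.98)/(2.31+0.149·0.913)] = 15.50·ln(2.605/2.446) = 0.9765 mol/L.
Then C_S = (C_{R0}−C_R) − C_T = 1.067 − 0.9765 = 0.09075 mol/L.
Y_S = C_S/C_{R0} = 0.09075/1.98 = 0.0458.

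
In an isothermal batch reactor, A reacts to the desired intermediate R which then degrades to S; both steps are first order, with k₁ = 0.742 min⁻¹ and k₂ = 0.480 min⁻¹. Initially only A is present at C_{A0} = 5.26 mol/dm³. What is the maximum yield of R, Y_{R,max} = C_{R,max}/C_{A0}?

0.450

Evaluating C_R at t_opt = ln(k₂/k₁)/(k₂−k₁) gives C_{R,max}/C_{A0} = (k₁/k₂)^[k₂/(k₂−k₁)].
= (0.742/0.480)^(0.480/(0.480−0.742)) = (1.546)^(-1.832) = 0.4502.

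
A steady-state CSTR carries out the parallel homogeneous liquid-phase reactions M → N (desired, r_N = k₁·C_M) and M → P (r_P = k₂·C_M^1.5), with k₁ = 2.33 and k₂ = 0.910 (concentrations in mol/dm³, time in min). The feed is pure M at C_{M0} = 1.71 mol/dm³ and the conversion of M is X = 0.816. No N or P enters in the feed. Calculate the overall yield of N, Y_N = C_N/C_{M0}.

Exit C_M = C_{M0}(1−X) = 1.71×0.184 = 0.3146 mol/dm³.
A CSTR operates uniformly at the exit composition, giving r_N = 0.7331 and r_P = 0.1606 (each k·C_M^n at C_M = 0.3146).
Fraction of consumed M going to N: r_N/(r_N+r_P) = 0.8203.
C_N = 0.8203·C_{M0}·X = 0.8203×1.71×0.816 = 1.14 mol/dm³; Y_N = C_N/C_{M0} = 0.669.

0.669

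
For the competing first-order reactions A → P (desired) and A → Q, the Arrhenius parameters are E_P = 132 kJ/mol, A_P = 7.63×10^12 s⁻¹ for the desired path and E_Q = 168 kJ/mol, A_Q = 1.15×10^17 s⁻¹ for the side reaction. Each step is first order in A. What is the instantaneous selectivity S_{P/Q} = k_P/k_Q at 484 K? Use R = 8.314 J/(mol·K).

0.510

k_P/k_Q = (A_P/A_Q)·exp[−(E_P−E_Q)/(RT)] = (A_P/A_Q)·exp[(E_Q−E_P)/(RT)].
(E_Q−E_P)/(RT) = (168−132)×10³/(8.314×484) = 36000/4024 = 8.946.
k_P/k_Q = (7.63×10^12/1.15×10^17)·exp(8.946) = 6.635×10^-5 × 7680 = 0.510.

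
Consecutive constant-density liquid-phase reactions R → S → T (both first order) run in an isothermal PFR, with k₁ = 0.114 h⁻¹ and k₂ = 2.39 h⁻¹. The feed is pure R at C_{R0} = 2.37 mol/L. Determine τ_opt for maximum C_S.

For first-order series the maximum of C_S occurs at τ_opt = ln(k₂/k₁)/(k₂−k₁).
= ln(2.39/0.114)/(2.39−0.114) = ln(20.96)/2.276 = 3.043/2.276 = 1.34 h.

1.34 h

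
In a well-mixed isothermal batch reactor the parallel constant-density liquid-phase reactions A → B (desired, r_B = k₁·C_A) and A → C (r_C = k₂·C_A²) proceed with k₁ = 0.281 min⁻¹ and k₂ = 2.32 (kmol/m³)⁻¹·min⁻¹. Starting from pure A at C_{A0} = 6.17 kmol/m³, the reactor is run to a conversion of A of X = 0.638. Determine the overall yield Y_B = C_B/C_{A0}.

C_A = C_{A0}(1−X) = 2.234 kmol/m³.
Along a PFR/batch, dC_B/dC_A = −r_B/(r_B+r_C) = −k₁/(k₁+k₂·C_A).
Integrating from C_{A0} to C_A: C_B = (0.281/2.32)·ln[(0.281+2.32·6.17)/(0.281+2.32·2.23)] = 0.1211·ln(14.60/5.463) = 0.1190 kmol/m³.
Y_B = C_B/C_{A0} = 0.1190/6.17 = 0.0193.

0.0193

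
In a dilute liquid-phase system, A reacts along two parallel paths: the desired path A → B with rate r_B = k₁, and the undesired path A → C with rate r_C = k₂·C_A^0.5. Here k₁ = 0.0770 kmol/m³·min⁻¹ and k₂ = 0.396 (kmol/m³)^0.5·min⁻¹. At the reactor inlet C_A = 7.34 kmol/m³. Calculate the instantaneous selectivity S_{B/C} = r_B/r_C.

0.0718

S_{B/C} = r_B/r_C = (k₁)/(k₂·C_A^0.5) = (k₁/k₂)·C_A^-0.5.
= (0.0770) / (0.396×7.340^0.5) = 0.07700/1.073 = 0.0718.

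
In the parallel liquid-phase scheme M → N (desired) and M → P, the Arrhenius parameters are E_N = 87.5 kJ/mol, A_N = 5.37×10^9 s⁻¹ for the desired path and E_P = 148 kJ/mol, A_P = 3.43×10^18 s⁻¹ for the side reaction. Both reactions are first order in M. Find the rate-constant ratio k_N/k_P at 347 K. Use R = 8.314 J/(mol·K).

2.01

With equal orders, S_{N/P} = k_N/k_P = (A_N/A_P)·exp[(E_P−E_N)/(RT)].
(E_P−E_N)/(RT) = (148−87.5)×10³/(8.314×347) = 60500/2885 = 20.97.
k_N/k_P = (5.37×10^9/3.43×10^18)·exp(20.97) = 1.566×10^-9 × 1.281×10^9 = 2.01.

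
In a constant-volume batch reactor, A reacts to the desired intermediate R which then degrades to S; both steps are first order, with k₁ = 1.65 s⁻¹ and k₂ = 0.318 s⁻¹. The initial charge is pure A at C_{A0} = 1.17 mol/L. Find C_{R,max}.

Evaluating C_R at t_opt = ln(k₂/k₁)/(k₂−k₁) gives C_{R,max}/C_{A0} = (k₁/k₂)^[k₂/(k₂−k₁)].
= (1.65/0.318)^(0.318/(0.318−1.65)) = (5.189)^(-0.2387) = 0.6750.
C_{R,max} = 0.6750×1.17 = 0.790 mol/L.

0.790 mol/L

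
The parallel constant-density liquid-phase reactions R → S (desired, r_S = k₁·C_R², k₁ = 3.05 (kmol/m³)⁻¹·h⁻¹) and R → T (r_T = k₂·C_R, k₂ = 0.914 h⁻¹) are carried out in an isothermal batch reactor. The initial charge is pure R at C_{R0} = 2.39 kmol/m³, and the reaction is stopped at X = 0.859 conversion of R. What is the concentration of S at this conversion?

1.62 kmol/m³

C_R = C_{R0}(1−X) = 0.3370 kmol/m³.
Along a PFR/batch, dC_T/dC_R = −r_T/(r_S+r_T) = −k₂/(k₂+k₁·C_R).
Integrating from C_{R0} to C_R: C_T = (0.914/3.05)·ln[(0.914+3.05·2.39)/(0.914+3.05·0.337)] = 0.2997·ln(8.204/1.942) = 0.4318 kmol/m³.
Then C_S = (C_{R0}−C_R) − C_T = 2.053 − 0.4318 = 1.621 kmol/m³.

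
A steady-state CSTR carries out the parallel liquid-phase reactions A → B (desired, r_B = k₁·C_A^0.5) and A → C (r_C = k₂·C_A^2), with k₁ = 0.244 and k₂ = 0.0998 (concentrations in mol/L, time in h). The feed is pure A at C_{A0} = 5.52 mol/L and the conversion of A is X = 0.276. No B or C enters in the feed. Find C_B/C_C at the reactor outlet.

Exit C_A = C_{A0}(1−X) = 5.52×0.724 = 3.996 mol/L.
A CSTR operates uniformly at the exit composition, giving r_B = 0.4878 and r_C = 1.594 (each k·C_A^n at C_A = 3.996).
Overall selectivity = C_B/C_C = r_Bτ/(r_Cτ) = r_B/r_C = 0.306.

0.306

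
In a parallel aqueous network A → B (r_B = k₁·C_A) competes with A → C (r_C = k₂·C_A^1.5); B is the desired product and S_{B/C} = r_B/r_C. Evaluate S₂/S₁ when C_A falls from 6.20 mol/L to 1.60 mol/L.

S_{B/C} = (k₁/k₂)·C_A^-0.5, so S₂/S₁ = (C_{A,2}/C_{A,1})^-0.5.
= (1.60/6.20)^(-0.5) = (0.2581)^(-0.5) = 1.97.

1.97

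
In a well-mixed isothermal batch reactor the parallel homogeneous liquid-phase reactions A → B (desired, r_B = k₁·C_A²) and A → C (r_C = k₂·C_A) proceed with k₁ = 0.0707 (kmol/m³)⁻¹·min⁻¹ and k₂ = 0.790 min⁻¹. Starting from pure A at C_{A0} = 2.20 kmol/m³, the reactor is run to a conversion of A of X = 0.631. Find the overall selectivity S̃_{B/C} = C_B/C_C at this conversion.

0.134

C_A = C_{A0}(1−X) = 0.8118 kmol/m³.
Along a PFR/batch, dC_C/dC_A = −r_C/(r_B+r_C) = −k₂/(k₂+k₁·C_A).
Integrating from C_{A0} to C_A: C_C = (0.790/0.0707)·ln[(0.790+0.0707·2.20)/(0.790+0.0707·0.812)] = 11.17·ln(0.9455/0.8474) = 1.225 kmol/m³.
Then C_B = (C_{A0}−C_A) − C_C = 1.388 − 1.225 = 0.1636 kmol/m³.
S̃_{B/C} = C_B/C_C = 0.1636/1.225 = 0.134.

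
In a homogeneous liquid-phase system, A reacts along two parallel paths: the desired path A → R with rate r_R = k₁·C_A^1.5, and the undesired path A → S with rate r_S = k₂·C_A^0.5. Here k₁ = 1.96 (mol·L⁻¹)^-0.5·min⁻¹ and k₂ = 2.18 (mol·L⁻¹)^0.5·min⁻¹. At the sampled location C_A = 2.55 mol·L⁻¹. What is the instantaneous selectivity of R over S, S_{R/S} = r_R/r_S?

2.29

S_{R/S} = r_R/r_S = (k₁·C_A^1.5)/(k₂·C_A^0.5) = (k₁/k₂)·C_A.
= (1.96×2.550^1.5) / (2.18×2.550^0.5) = 7.981/3.481 = 2.29.
Since the desired path is higher order in A, keeping C_A high (PFR or concentrated feed) favours R.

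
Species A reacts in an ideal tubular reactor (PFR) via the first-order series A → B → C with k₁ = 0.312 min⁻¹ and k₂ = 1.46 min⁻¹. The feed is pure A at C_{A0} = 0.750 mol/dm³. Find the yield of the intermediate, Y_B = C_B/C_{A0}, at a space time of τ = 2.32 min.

0.123

The intermediate concentration in a first-order A→B→C sequence is C_B = k₁C_{A0}(e^(−k₁τ) − e^(−k₂τ))/(k₂−k₁).
e^(−k₁τ) = e^(−0.312×2.32) = e^(−0.7238) = 0.4849; e^(−k₂τ) = e^(−3.387) = 0.03380.
C_B = 0.312×0.750/(1.46−0.312) × (0.4849−0.03380) = 0.2038×0.4511 = 0.09195 mol/dm³.
Y_B = C_B/C_{A0} = 0.09195/0.750 = 0.123.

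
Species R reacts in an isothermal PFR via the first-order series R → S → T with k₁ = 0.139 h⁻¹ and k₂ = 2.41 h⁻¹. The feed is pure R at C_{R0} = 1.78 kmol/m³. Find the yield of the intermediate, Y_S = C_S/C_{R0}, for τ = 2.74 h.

Solving the coupled first-order balances gives C_S(τ) = [k₁/(k₂−k₁)]·C_{R0}·(e^(−k₁τ) − e^(−k₂τ)).
e^(−k₁τ) = e^(−0.139×2.74) = e^(−0.3809) = 0.6833; e^(−k₂τ) = e^(−6.603) = 0.001356.
C_S = 0.139×1.78/(2.41−0.139) × (0.6833−0.001356) = 0.1089×0.6819 = 0.07429 kmol/m³.
Y_S = C_S/C_{R0} = 0.07429/1.78 = 0.0417.

0.0417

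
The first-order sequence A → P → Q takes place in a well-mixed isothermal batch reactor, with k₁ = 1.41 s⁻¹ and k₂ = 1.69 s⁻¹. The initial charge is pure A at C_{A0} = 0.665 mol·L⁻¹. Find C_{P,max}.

0.223 mol·L⁻¹

At the optimum, C_{P,max}/C_{A0} = (k₁/k₂)^[k₂/(k₂−k₁)].
= (1.41/1.69)^(1.69/(1.69−1.41)) = (0.8343)^(6.036) = 0.3351.
C_{P,max} = 0.3351×0.665 = 0.223 mol·L⁻¹.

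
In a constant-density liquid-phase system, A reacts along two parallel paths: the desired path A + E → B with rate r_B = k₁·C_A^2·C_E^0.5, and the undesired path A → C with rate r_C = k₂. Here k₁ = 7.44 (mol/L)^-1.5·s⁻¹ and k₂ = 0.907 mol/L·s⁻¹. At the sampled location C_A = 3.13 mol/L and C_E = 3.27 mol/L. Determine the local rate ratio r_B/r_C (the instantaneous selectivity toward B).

S_{B/C} = r_B/r_C = (k₁·C_A^2·C_E^0.5)/(k₂) = (k₁/k₂)·C_A^2·C_E^0.5.
= (7.44×3.130^2×3.270^0.5) / (0.907) = 131.8/0.9070 = 145.
Since the desired path is higher order in A, keeping C_A high (PFR or concentrated feed) favours B.

145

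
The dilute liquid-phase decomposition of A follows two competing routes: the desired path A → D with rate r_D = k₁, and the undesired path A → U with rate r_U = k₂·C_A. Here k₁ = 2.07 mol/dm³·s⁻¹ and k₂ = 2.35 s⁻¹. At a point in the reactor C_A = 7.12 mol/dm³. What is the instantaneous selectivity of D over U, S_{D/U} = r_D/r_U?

0.124

S_{D/U} = r_D/r_U = (k₁)/(k₂·C_A) = (k₁/k₂)·C_A⁻¹.
= (2.07) / (2.35×7.120) = 2.070/16.73 = 0.124.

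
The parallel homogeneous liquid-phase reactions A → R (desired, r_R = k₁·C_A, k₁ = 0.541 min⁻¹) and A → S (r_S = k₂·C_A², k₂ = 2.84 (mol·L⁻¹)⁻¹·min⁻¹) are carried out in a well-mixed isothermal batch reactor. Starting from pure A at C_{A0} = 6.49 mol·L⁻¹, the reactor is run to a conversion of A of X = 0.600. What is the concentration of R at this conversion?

C_A = C_{A0}(1−X) = 2.596 mol·L⁻¹.
Along a PFR/batch, dC_R/dC_A = −r_R/(r_R+r_S) = −k₁/(k₁+k₂·C_A).
Integrating from C_{A0} to C_A: C_R = (0.541/2.84)·ln[(0.541+2.84·6.49)/(0.541+2.84·2.60)] = 0.1905·ln(18.97/7.914) = 0.1666 mol·L⁻¹.

0.167 mol·L⁻¹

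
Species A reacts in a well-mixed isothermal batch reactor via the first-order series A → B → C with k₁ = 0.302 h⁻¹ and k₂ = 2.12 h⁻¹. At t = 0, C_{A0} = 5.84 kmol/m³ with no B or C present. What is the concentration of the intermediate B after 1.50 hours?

0.576 kmol/m³

The intermediate concentration in a first-order A→B→C sequence is C_B = k₁C_{A0}(e^(−k₁t) − e^(−k₂t))/(k₂−k₁).
e^(−k₁t) = e^(−0.302×1.50) = e^(−0.4530) = 0.6357; e^(−k₂t) = e^(−3.180) = 0.04159.
C_B = 0.302×5.84/(2.12−0.302) × (0.6357−0.04159) = 0.9701×0.5941 = 0.5764 kmol/m³.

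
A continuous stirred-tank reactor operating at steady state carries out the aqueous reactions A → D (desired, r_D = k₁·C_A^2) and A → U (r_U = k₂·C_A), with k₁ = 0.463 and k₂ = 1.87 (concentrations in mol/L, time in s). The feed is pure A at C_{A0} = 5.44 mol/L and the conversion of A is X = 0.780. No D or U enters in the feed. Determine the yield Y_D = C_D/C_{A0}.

0.178

Exit C_A = C_{A0}(1−X) = 5.44×0.220 = 1.197 mol/L.
Rates in a CSTR are evaluated at the outlet concentration: r_D = 0.463×1.197^2 = 0.6632, r_U = 1.87×1.197 = 2.238.
Fraction of consumed A going to D: r_D/(r_D+r_U) = 0.2286.
C_D = 0.2286·C_{A0}·X = 0.2286×5.44×0.780 = 0.970 mol/L; Y_D = C_D/C_{A0} = 0.178.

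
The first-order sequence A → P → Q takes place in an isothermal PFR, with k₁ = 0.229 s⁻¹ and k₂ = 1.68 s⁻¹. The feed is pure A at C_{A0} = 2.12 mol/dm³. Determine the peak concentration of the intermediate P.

At the optimum, C_{P,max}/C_{A0} = (k₁/k₂)^[k₂/(k₂−k₁)].
= (0.229/1.68)^(1.68/(1.68−0.229)) = (0.1363)^(1.158) = 0.09953.
C_{P,max} = 0.09953×2.12 = 0.211 mol/dm³.

0.211 mol/dm³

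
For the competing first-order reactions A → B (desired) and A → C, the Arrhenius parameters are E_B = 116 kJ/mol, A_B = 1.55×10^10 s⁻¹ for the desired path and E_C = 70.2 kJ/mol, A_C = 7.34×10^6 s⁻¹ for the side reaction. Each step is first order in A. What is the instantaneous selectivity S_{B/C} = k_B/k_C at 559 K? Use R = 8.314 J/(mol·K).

Since both paths have the same order in A, the concentration cancels and S_{B/C} = k_B/k_C = (A_B/A_C)·exp[(E_C−E_B)/(RT)].
(E_C−E_B)/(RT) = (70.2−116)×10³/(8.314×559) = -45800/4648 = -9.855.
k_B/k_C = (1.55×10^10/7.34×10^6)·exp(-9.855) = 2112 × 5.250×10^-5 = 0.111.
Since E_B > E_C, raising the temperature improves selectivity toward B.

0.111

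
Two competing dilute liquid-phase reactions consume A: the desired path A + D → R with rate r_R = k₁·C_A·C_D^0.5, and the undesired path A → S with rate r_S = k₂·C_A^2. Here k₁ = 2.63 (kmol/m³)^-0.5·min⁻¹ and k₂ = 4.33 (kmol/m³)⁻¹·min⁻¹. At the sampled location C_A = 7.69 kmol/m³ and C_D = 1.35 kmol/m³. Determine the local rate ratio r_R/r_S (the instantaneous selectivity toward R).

0.0918

S_{R/S} = r_R/r_S = (k₁·C_A·C_D^0.5)/(k₂·C_A^2) = (k₁/k₂)·C_A⁻¹·C_D^0.5.
= (2.63×7.690×1.350^0.5) / (4.33×7.690^2) = 23.50/256.1 = 0.0918.
The undesired path is higher order in A, so low C_A (CSTR or dilute feed) favours R.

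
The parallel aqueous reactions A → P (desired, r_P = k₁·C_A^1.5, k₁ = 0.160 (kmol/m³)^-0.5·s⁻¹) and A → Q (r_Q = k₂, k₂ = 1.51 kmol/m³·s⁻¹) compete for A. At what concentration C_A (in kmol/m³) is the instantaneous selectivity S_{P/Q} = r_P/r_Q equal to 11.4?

S_{P/Q} = (k₁/k₂)·C_A^1.5 ⇒ C_A = (S·k₂/k₁)^(1/1.5).
= (11.4×1.51/0.160)^(0.6667) = (107.6)^(0.6667) = 22.6 kmol/m³.

22.6 kmol/m³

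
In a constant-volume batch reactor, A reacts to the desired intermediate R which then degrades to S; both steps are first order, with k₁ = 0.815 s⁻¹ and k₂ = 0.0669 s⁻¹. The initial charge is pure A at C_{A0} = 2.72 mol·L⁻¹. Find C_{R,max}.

2.18 mol·L⁻¹

Evaluating C_R at t_opt = ln(k₂/k₁)/(k₂−k₁) gives C_{R,max}/C_{A0} = (k₁/k₂)^[k₂/(k₂−k₁)].
= (0.815/0.0669)^(0.0669/(0.0669−0.815)) = (12.18)^(-0.08943) = 0.7997.
C_{R,max} = 0.7997×2.72 = 2.18 mol·L⁻¹.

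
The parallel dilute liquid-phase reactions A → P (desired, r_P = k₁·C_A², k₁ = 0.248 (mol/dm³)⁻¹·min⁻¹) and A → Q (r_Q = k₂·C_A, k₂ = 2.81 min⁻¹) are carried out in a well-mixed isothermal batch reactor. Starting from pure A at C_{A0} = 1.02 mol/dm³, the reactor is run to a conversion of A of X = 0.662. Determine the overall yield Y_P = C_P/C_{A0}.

0.0374

C_A = C_{A0}(1−X) = 0.3448 mol/dm³.
Along a PFR/batch, dC_Q/dC_A = −r_Q/(r_P+r_Q) = −k₂/(k₂+k₁·C_A).
Integrating from C_{A0} to C_A: C_Q = (2.81/0.248)·ln[(2.81+0.248·1.02)/(2.81+0.248·0.345)] = 11.33·ln(3.063/2.896) = 0.6371 mol/dm³.
Then C_P = (C_{A0}−C_A) − C_Q = 0.6752 − 0.6371 = 0.03819 mol/dm³.
Y_P = C_P/C_{A0} = 0.03819/1.02 = 0.0374.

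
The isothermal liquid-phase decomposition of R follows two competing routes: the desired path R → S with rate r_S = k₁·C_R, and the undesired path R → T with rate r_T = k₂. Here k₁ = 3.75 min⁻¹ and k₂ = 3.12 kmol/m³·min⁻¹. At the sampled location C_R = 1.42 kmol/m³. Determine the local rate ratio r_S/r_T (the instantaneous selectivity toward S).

S_{S/T} = r_S/r_T = (k₁·C_R)/(k₂) = (k₁/k₂)·C_R.
= (3.75×1.420) / (3.12) = 5.325/3.120 = 1.71.
Since the desired path is higher order in R, keeping C_R high (PFR or concentrated feed) favours S.

1.71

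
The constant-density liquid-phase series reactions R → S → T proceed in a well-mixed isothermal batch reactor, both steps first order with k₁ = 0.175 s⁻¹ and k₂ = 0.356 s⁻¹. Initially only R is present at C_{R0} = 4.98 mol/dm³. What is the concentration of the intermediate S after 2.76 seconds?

1.17 mol/dm³

Solving the coupled first-order balances gives C_S(t) = [k₁/(k₂−k₁)]·C_{R0}·(e^(−k₁t) − e^(−k₂t)).
e^(−k₁t) = e^(−0.175×2.76) = e^(−0.4830) = 0.6169; e^(−k₂t) = e^(−0.9826) = 0.3744.
C_S = 0.175×4.98/(0.356−0.175) × (0.6169−0.3744) = 4.815×0.2426 = 1.168 mol/dm³.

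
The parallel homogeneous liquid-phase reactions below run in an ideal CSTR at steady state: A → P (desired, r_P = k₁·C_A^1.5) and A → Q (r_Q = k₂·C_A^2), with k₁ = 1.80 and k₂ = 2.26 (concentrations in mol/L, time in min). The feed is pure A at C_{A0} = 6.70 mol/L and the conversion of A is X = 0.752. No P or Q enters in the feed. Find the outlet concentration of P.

Exit C_A = C_{A0}(1−X) = 6.70×0.248 = 1.662 mol/L.
A CSTR operates uniformly at the exit composition, giving r_P = 3.855 and r_Q = 6.240 (each k·C_A^n at C_A = 1.662).
Fraction of consumed A going to P: r_P/(r_P+r_Q) = 0.3819.
C_P = 0.3819·C_{A0}·X = 0.3819×6.70×0.752 = 1.92 mol/L.

1.92 mol/L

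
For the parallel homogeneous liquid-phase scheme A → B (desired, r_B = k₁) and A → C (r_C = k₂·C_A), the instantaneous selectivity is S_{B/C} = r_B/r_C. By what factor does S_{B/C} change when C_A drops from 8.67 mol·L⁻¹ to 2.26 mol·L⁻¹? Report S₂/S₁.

3.84

S_{B/C} = (k₁/k₂)·C_A⁻¹, so S₂/S₁ = (C_{A,2}/C_{A,1})⁻¹.
= 8.67/2.26 = 3.84.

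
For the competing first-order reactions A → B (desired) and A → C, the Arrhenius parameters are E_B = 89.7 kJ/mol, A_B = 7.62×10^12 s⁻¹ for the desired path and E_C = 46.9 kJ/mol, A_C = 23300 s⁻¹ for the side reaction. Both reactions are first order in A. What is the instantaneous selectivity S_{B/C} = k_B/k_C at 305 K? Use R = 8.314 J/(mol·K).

With equal orders, S_{B/C} = k_B/k_C = (A_B/A_C)·exp[(E_C−E_B)/(RT)].
(E_C−E_B)/(RT) = (46.9−89.7)×10³/(8.314×305) = -42800/2536 = -16.88.
k_B/k_C = (7.62×10^12/23300)·exp(-16.88) = 3.270×10^8 × 4.675×10^-8 = 15.3.
Since E_B > E_C, raising the temperature improves selectivity toward B.

15.3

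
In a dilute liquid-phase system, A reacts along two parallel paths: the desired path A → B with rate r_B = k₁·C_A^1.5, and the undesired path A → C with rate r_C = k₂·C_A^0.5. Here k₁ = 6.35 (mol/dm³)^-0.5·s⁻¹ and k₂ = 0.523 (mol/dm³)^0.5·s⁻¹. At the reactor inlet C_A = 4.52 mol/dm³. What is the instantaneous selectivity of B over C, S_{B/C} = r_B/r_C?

54.9

S_{B/C} = r_B/r_C = (k₁·C_A^1.5)/(k₂·C_A^0.5) = (k₁/k₂)·C_A.
= (6.35×4.520^1.5) / (0.523×4.520^0.5) = 61.02/1.112 = 54.9.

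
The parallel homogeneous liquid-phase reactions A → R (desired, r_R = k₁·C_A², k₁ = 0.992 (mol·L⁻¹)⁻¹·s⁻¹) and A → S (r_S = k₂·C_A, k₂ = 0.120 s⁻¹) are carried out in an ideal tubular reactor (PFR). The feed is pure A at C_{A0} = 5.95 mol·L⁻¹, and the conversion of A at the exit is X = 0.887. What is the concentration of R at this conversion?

5.03 mol·L⁻¹

C_A = C_{A0}(1−X) = 0.6724 mol·L⁻¹.
Along a PFR/batch, dC_S/dC_A = −r_S/(r_R+r_S) = −k₂/(k₂+k₁·C_A).
Integrating from C_{A0} to C_A: C_S = (0.120/0.992)·ln[(0.120+0.992·5.95)/(0.120+0.992·0.672)] = 0.1210·ln(6.022/0.7870) = 0.2462 mol·L⁻¹.
Then C_R = (C_{A0}−C_A) − C_S = 5.278 − 0.2462 = 5.031 mol·L⁻¹.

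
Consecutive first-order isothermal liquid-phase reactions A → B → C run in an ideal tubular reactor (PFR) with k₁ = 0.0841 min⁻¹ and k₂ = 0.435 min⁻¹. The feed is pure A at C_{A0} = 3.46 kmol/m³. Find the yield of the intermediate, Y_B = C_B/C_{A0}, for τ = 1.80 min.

0.0965

Solving the coupled first-order balances gives C_B(τ) = [k₁/(k₂−k₁)]·C_{A0}·(e^(−k₁τ) − e^(−k₂τ)).
e^(−k₁τ) = e^(−0.0841×1.80) = e^(−0.1514) = 0.8595; e^(−k₂τ) = e^(−0.7830) = 0.4570.
C_B = 0.0841×3.46/(0.435−0.0841) × (0.8595−0.4570) = 0.8293×0.4025 = 0.3338 kmol/m³.
Y_B = C_B/C_{A0} = 0.3338/3.46 = 0.0965.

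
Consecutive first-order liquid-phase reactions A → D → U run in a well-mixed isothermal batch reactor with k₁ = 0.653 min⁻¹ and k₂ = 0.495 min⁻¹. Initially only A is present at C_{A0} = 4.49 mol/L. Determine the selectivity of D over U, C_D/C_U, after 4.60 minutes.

0.299

The intermediate concentration in a first-order A→B→C sequence is C_D = k₁C_{A0}(e^(−k₁t) − e^(−k₂t))/(k₂−k₁).
e^(−k₁t) = e^(−0.653×4.60) = e^(−3.004) = 0.04960; e^(−k₂t) = e^(−2.277) = 0.1026.
C_D = 0.653×4.49/(0.495−0.653) × (0.04960−0.1026) = (-18.56)×(-0.05299) = 0.9834 mol/L.
C_A = C_{A0}e^(−k₁t) = 0.2227 mol/L, so C_U = C_{A0}−C_A−C_D = 3.284 mol/L; C_D/C_U = 0.299.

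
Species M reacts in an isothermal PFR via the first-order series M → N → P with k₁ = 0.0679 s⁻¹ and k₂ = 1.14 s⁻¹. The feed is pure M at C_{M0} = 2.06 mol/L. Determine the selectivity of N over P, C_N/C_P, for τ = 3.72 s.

0.276

The intermediate concentration in a first-order A→B→C sequence is C_N = k₁C_{M0}(e^(−k₁τ) − e^(−k₂τ))/(k₂−k₁).
e^(−k₁τ) = e^(−0.0679×3.72) = e^(−0.2526) = 0.7768; e^(−k₂τ) = e^(−4.241) = 0.01440.
C_N = 0.0679×2.06/(1.14−0.0679) × (0.7768−0.01440) = 0.1305×0.7624 = 0.09947 mol/L.
C_M = C_{M0}e^(−k₁τ) = 1.600 mol/L, so C_P = C_{M0}−C_M−C_N = 0.3603 mol/L; C_N/C_P = 0.276.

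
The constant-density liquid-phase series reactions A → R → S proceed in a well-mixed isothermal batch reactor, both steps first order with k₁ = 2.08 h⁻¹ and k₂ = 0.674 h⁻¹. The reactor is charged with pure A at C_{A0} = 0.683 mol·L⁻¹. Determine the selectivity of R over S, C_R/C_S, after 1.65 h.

0.829

The intermediate concentration in a first-order A→B→C sequence is C_R = k₁C_{A0}(e^(−k₁t) − e^(−k₂t))/(k₂−k₁).
e^(−k₁t) = e^(−2.08×1.65) = e^(−3.432) = 0.03232; e^(−k₂t) = e^(−1.112) = 0.3289.
C_R = 2.08×0.683/(0.674−2.08) × (0.03232−0.3289) = (-1.010)×(-0.2965) = 0.2996 mol·L⁻¹.
C_A = C_{A0}e^(−k₁t) = 0.02208 mol·L⁻¹, so C_S = C_{A0}−C_A−C_R = 0.3613 mol·L⁻¹; C_R/C_S = 0.829.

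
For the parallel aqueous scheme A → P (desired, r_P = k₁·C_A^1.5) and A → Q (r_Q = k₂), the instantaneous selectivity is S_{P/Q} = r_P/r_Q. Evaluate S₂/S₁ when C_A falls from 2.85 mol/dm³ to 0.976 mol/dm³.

0.200

S_{P/Q} = (k₁/k₂)·C_A^1.5, so S₂/S₁ = (C_{A,2}/C_{A,1})^1.5.
= (0.976/2.85)^1.5 = (0.3425)^1.5 = 0.200.
Selectivity toward P falls as C_A falls — high-concentration operation is favoured.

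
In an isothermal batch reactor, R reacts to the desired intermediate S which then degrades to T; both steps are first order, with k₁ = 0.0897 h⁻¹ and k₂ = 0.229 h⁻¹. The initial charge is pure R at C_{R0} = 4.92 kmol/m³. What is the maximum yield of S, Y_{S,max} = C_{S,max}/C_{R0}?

Evaluating C_S at t_opt = ln(k₂/k₁)/(k₂−k₁) gives C_{S,max}/C_{R0} = (k₁/k₂)^[k₂/(k₂−k₁)].
= (0.0897/0.229)^(0.229/(0.229−0.0897)) = (0.3917)^(1.644) = 0.2142.

0.214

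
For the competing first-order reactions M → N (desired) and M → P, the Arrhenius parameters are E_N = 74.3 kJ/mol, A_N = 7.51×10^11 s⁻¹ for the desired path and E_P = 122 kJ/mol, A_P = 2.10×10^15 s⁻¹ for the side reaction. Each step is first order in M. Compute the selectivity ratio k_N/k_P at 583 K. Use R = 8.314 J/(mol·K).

Since both paths have the same order in M, the concentration cancels and S_{N/P} = k_N/k_P = (A_N/A_P)·exp[(E_P−E_N)/(RT)].
(E_P−E_N)/(RT) = (122−74.3)×10³/(8.314×583) = 47700/4847 = 9.841.
k_N/k_P = (7.51×10^11/2.10×10^15)·exp(9.841) = 3.576×10^-4 × 18789 = 6.72.

6.72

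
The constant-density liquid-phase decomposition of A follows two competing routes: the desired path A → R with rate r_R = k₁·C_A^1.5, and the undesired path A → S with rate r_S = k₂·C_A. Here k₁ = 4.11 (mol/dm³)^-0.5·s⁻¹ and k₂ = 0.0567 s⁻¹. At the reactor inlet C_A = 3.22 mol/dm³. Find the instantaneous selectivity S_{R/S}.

S_{R/S} = r_R/r_S = (k₁·C_A^1.5)/(k₂·C_A) = (k₁/k₂)·C_A^0.5.
= (4.11×3.220^1.5) / (0.0567×3.220) = 23.75/0.1826 = 130.
Since the desired path is higher order in A, keeping C_A high (PFR or concentrated feed) favours R.

130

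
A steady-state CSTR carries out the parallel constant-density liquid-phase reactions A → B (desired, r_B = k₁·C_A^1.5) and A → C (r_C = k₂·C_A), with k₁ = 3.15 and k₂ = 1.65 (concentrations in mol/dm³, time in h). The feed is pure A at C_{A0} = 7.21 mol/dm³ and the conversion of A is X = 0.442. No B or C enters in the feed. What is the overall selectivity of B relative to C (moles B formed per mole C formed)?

Exit C_A = C_{A0}(1−X) = 7.21×0.558 = 4.023 mol/dm³.
In a CSTR the entire volume is at exit conditions, so r_B = 3.15×4.023^1.5 = 25.42 and r_C = 1.65×4.023 = 6.638.
Overall selectivity = C_B/C_C = r_Bτ/(r_Cτ) = r_B/r_C = 3.83.

3.83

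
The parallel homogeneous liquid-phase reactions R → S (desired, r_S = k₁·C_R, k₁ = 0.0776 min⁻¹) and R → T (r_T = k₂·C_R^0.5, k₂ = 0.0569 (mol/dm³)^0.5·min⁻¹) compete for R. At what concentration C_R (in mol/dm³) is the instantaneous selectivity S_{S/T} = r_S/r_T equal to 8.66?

S_{S/T} = (k₁/k₂)·C_R^0.5 ⇒ C_R = (S·k₂/k₁)^(2).
= (8.66×0.0569/0.0776)^(2) = (6.350)^(2) = 40.3 mol/dm³.

40.3 mol/dm³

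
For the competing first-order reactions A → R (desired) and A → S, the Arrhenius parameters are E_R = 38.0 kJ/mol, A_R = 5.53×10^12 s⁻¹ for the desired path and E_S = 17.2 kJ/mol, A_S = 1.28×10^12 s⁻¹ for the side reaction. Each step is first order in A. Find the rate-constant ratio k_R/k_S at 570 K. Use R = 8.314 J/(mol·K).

k_R/k_S = (A_R/A_S)·exp[−(E_R−E_S)/(RT)] = (A_R/A_S)·exp[(E_S−E_R)/(RT)].
(E_S−E_R)/(RT) = (17.2−38.0)×10³/(8.314×570) = -20800/4739 = -4.389.
k_R/k_S = (5.53×10^12/1.28×10^12)·exp(-4.389) = 4.320 × 0.01241 = 0.0536.

0.0536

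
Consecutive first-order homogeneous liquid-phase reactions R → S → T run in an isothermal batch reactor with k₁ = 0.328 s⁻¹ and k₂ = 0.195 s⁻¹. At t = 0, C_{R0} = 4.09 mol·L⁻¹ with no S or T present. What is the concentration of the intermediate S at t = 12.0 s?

0.775 mol·L⁻¹

The intermediate concentration in a first-order A→B→C sequence is C_S = k₁C_{R0}(e^(−k₁t) − e^(−k₂t))/(k₂−k₁).
e^(−k₁t) = e^(−0.328×12.0) = e^(−3.936) = 0.01953; e^(−k₂t) = e^(−2.340) = 0.09633.
C_S = 0.328×4.09/(0.195−0.328) × (0.01953−0.09633) = (-10.09)×(-0.07680) = 0.7747 mol·L⁻¹.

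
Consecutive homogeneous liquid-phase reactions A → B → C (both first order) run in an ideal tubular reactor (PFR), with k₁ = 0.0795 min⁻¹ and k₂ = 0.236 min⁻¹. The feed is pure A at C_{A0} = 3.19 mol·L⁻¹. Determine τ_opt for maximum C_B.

6.95 min

For first-order series the maximum of C_B occurs at τ_opt = ln(k₂/k₁)/(k₂−k₁).
= ln(0.236/0.0795)/(0.236−0.0795) = ln(2.969)/0.1565 = 1.088/0.1565 = 6.95 min.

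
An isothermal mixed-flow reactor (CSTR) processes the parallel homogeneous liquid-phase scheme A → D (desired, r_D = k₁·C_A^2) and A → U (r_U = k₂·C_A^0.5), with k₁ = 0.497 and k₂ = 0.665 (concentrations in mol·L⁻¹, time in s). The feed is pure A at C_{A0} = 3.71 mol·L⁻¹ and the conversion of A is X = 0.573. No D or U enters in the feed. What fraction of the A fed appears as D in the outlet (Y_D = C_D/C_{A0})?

0.343

Exit C_A = C_{A0}(1−X) = 3.71×0.427 = 1.584 mol·L⁻¹.
In a CSTR the entire volume is at exit conditions, so r_D = 0.497×1.584^2 = 1.247 and r_U = 0.665×1.584^0.5 = 0.8370.
Fraction of consumed A going to D: r_D/(r_D+r_U) = 0.5984.
C_D = 0.5984·C_{A0}·X = 0.5984×3.71×0.573 = 1.27 mol·L⁻¹; Y_D = C_D/C_{A0} = 0.343.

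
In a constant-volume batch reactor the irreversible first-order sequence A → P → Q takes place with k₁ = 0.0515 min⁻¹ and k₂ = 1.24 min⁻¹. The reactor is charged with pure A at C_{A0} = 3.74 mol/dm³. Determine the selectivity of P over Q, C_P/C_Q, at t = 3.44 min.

Solving the coupled first-order balances gives C_P(t) = [k₁/(k₂−k₁)]·C_{A0}·(e^(−k₁t) − e^(−k₂t)).
e^(−k₁t) = e^(−0.0515×3.44) = e^(−0.1772) = 0.8376; e^(−k₂t) = e^(−4.266) = 0.01404.
C_P = 0.0515×3.74/(1.24−0.0515) × (0.8376−0.01404) = 0.1621×0.8236 = 0.1335 mol/dm³.
C_A = C_{A0}e^(−k₁t) = 3.133 mol/dm³, so C_Q = C_{A0}−C_A−C_P = 0.4737 mol/dm³; C_P/C_Q = 0.282.

0.282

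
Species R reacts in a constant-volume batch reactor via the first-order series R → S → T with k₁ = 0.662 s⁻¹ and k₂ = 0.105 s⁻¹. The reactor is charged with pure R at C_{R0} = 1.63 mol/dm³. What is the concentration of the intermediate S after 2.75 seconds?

The intermediate concentration in a first-order A→B→C sequence is C_S = k₁C_{R0}(e^(−k₁t) − e^(−k₂t))/(k₂−k₁).
e^(−k₁t) = e^(−0.662×2.75) = e^(−1.821) = 0.1619; e^(−k₂t) = e^(−0.2888) = 0.7492.
C_S = 0.662×1.63/(0.105−0.662) × (0.1619−0.7492) = (-1.937)×(-0.5873) = 1.138 mol/dm³.

1.14 mol/dm³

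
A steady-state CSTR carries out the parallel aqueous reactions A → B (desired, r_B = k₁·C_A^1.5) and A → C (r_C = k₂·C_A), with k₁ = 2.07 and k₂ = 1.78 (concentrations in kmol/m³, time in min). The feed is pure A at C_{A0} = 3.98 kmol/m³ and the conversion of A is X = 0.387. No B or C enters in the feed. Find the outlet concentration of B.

0.993 kmol/m³

Exit C_A = C_{A0}(1−X) = 3.98×0.613 = 2.440 kmol/m³.
A CSTR operates uniformly at the exit composition, giving r_B = 7.888 and r_C = 4.343 (each k·C_A^n at C_A = 2.440).
Fraction of consumed A going to B: r_B/(r_B+r_C) = 0.6449.
C_B = 0.6449·C_{A0}·X = 0.6449×3.98×0.387 = 0.993 kmol/m³.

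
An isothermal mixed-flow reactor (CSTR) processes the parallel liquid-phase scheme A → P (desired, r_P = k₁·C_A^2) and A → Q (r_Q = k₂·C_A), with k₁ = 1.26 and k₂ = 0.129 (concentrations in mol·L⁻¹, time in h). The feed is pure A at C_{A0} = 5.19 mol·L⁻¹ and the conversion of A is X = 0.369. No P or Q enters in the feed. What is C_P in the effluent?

1.86 mol·L⁻¹

Exit C_A = C_{A0}(1−X) = 5.19×0.631 = 3.275 mol·L⁻¹.
Rates in a CSTR are evaluated at the outlet concentration: r_P = 1.26×3.275^2 = 13.51, r_Q = 0.129×3.275 = 0.4225.
Fraction of consumed A going to P: r_P/(r_P+r_Q) = 0.9697.
C_P = 0.9697·C_{A0}·X = 0.9697×5.19×0.369 = 1.86 mol·L⁻¹.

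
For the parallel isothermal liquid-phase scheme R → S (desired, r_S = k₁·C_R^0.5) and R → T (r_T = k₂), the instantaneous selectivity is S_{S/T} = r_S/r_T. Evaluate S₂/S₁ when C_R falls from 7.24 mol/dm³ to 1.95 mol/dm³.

0.519

S_{S/T} = (k₁/k₂)·C_R^0.5, so S₂/S₁ = (C_{R,2}/C_{R,1})^0.5.
= (1.95/7.24)^0.5 = (0.2693)^0.5 = 0.519.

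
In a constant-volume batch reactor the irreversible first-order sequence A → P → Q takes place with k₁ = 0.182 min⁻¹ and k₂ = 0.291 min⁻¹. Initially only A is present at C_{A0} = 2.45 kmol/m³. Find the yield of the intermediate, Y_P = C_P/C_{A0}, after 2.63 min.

For first-order series with pure A initially, C_P(t) = k₁C_{A0}/(k₂−k₁)·(e^(−k₁t) − e^(−k₂t)).
e^(−k₁t) = e^(−0.182×2.63) = e^(−0.4787) = 0.6196; e^(−k₂t) = e^(−0.7653) = 0.4652.
C_P = 0.182×2.45/(0.291−0.182) × (0.6196−0.4652) = 4.091×0.1544 = 0.6318 kmol/m³.
Y_P = C_P/C_{A0} = 0.6318/2.45 = 0.258.

0.258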